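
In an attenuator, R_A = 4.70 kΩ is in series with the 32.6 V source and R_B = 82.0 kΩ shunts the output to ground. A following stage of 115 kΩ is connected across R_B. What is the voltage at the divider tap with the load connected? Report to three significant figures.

V_out ≈ 29.7 V

The load sits in parallel with R_B: R_B‖R_L = (82.0 × 115) / (82.0 + 115) = 47.87 kΩ.
V_out = 32.6 × 47.87 / (4.70 + 47.87) = 32.6 × 47.87/52.57 = 29.7 V.
(Unloaded it would have been 30.8 V.)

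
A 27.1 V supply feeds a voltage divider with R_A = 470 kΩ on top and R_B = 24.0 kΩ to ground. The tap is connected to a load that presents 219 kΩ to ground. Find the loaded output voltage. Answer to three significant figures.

The load sits in parallel with R_B: R_B‖R_L = (24.0 × 219) / (24.0 + 219) = 21.63 kΩ.
V_out = 27.1 × 21.63 / (470 + 21.63) = 27.1 × 21.63/491.6 = 1.19 V.

V_out ≈ 1.19 V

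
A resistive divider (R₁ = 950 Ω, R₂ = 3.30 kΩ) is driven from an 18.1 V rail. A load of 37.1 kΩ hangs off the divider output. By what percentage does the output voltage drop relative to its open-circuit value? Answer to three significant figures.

1.95 %

The divider's output (Thévenin) resistance is R₁‖R₂ = 737.6 Ω.
Fractional drop under load = R_th/(R_th + R_L) = 737.6 / (737.6 + 37100) = 0.01950.
So the output falls by 1.95 %.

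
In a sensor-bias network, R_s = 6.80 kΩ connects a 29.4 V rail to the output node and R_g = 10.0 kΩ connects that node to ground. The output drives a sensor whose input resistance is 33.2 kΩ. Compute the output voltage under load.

V_out ≈ 15.6 V

The load sits in parallel with R_g: R_g‖R_L = (10.0 × 33.2) / (10.0 + 33.2) = 7.685 kΩ.
V_out = 29.4 × 7.685 / (6.80 + 7.685) = 29.4 × 7.685/14.49 = 15.6 V.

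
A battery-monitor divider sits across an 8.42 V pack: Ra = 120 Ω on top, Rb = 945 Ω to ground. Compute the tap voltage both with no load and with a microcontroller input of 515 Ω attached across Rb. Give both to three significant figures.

Unloaded: 7.47 V; loaded: 6.19 V

Open-circuit: V = 8.42 × 945/(120 + 945) = 7.47 V.
With the load, Rb becomes Rb‖R_L = 333.3 Ω, so V = 8.42 × 333.3/453.3 = 6.19 V.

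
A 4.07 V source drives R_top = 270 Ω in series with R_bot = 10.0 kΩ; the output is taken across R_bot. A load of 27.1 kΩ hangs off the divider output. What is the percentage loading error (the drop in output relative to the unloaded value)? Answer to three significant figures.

0.961 %

The divider's output (Thévenin) resistance is R_top‖R_bot = 262.9 Ω.
Fractional drop under load = R_th/(R_th + R_L) = 262.9 / (262.9 + 27100) = 0.009608.
So the output falls by 0.961 %.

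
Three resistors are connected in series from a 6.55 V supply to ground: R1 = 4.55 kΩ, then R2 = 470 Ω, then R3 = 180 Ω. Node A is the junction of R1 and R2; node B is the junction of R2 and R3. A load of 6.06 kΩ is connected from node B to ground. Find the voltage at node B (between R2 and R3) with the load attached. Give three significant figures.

V ≈ 0.220 V

At node B, R3 is in parallel with the load: R3‖R_L = 174.8 Ω.
Below node A the resistance is R2 + (R3‖R_L) = 644.8 Ω, so V_A = 6.55 × 644.8/5195 = 0.8130 V.
Then V_B = V_A × (R3‖R_L)/(R2 + R3‖R_L) = 0.8130 × 174.8/644.8 = 0.220 V.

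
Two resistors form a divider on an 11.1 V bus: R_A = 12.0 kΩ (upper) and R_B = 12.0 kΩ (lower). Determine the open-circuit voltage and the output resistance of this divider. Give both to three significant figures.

V_th = 5.55 V, R_th = 6.00 kΩ

V_th is the open-circuit tap voltage: 11.1 × 12.0/(12.0 + 12.0) = 5.55 V.
With the supply zeroed, R_A and R_B appear in parallel from the tap: R_th = R_A‖R_B = (12.0 × 12.0)/24.00 = 6.00 kΩ.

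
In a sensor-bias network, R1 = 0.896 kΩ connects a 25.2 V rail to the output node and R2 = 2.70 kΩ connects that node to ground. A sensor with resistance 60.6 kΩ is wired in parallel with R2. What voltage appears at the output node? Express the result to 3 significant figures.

V_out ≈ 18.7 V

The load sits in parallel with R2: R2‖R_L = (2700 × 60600) / (2700 + 60600) = 2585 Ω.
V_out = 25.2 × 2585 / (896 + 2585) = 25.2 × 2585/3481 = 18.7 V.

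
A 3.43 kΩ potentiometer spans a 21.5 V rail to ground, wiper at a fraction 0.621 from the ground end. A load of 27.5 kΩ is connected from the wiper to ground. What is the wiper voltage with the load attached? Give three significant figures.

The wiper splits the pot into (1−α)R = 1.300 kΩ above and αR = 2.130 kΩ below.
Lower section ‖ load = 1.977 kΩ.
V_wiper = 21.5 × 1.977/(1.300 + 1.977) = 13.0 V.

V ≈ 13.0 V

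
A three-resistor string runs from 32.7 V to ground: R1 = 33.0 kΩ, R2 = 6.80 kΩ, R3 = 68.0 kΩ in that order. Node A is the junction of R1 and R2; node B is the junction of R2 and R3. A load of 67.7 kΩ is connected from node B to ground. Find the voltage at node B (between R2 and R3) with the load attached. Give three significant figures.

V ≈ 15.0 V

At node B, R3 is in parallel with the load: R3‖R_L = 33.92 kΩ.
Below node A the resistance is R2 + (R3‖R_L) = 40.72 kΩ, so V_A = 32.7 × 40.72/73.72 = 18.06 V.
Then V_B = V_A × (R3‖R_L)/(R2 + R3‖R_L) = 18.06 × 33.92/40.72 = 15.0 V.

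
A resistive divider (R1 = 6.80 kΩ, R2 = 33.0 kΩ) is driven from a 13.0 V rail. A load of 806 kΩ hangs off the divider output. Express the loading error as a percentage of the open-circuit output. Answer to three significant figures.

0.695 %

The divider's output (Thévenin) resistance is R1‖R2 = 5.638 kΩ.
Fractional drop under load = R_th/(R_th + R_L) = 5.638 / (5.638 + 806) = 0.006947.
So the output falls by 0.695 %.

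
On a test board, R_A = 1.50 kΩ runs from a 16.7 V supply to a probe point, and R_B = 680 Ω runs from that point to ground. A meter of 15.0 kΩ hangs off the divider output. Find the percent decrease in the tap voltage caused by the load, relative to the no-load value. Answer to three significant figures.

3.02 %

The divider's output (Thévenin) resistance is R_A‖R_B = 467.9 Ω.
Fractional drop under load = R_th/(R_th + R_L) = 467.9 / (467.9 + 15000) = 0.03025.
So the output falls by 3.02 %.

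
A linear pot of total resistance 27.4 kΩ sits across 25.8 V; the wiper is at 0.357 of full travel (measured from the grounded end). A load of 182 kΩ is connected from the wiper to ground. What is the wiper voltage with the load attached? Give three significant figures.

V ≈ 8.90 V

The wiper splits the pot into (1−α)R = 17.62 kΩ above and αR = 9.782 kΩ below.
Lower section ‖ load = 9.283 kΩ.
V_wiper = 25.8 × 9.283/(17.62 + 9.283) = 8.90 V.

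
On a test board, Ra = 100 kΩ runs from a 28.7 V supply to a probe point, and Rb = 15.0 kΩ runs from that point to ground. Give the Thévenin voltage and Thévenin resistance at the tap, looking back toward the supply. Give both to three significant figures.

V_th = 3.74 V, R_th = 13.0 kΩ

V_th is the open-circuit tap voltage: 28.7 × 15.0/(100 + 15.0) = 3.74 V.
With the supply zeroed, Ra and Rb appear in parallel from the tap: R_th = Ra‖Rb = (100 × 15.0)/115.0 = 13.0 kΩ.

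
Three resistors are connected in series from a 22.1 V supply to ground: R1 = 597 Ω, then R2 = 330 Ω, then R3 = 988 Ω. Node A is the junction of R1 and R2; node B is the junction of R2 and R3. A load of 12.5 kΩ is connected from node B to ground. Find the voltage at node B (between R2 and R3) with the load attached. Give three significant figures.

At node B, R3 is in parallel with the load: R3‖R_L = 915.6 Ω.
Below node A the resistance is R2 + (R3‖R_L) = 1246 Ω, so V_A = 22.1 × 1246/1843 = 14.94 V.
Then V_B = V_A × (R3‖R_L)/(R2 + R3‖R_L) = 14.94 × 915.6/1246 = 11.0 V.

V ≈ 11.0 V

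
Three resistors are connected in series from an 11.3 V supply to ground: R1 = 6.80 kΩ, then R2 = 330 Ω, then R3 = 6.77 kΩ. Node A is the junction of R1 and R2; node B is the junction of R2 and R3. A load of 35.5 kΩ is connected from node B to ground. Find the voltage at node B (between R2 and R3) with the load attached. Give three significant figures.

At node B, R3 is in parallel with the load: R3‖R_L = 5686 Ω.
Below node A the resistance is R2 + (R3‖R_L) = 6016 Ω, so V_A = 11.3 × 6016/12820 = 5.304 V.
Then V_B = V_A × (R3‖R_L)/(R2 + R3‖R_L) = 5.304 × 5686/6016 = 5.01 V.

V ≈ 5.01 V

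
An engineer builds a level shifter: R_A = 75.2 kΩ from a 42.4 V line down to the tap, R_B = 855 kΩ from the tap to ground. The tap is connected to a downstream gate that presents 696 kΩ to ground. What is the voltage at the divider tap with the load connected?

The load sits in parallel with R_B: R_B‖R_L = (855 × 696) / (855 + 696) = 383.7 kΩ.
V_out = 42.4 × 383.7 / (75.2 + 383.7) = 42.4 × 383.7/458.9 = 35.5 V.
(Unloaded it would have been 39.0 V.)

V_out ≈ 35.5 V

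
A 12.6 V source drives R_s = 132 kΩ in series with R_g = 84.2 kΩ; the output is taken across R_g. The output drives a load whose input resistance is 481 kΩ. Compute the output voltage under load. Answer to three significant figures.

The load sits in parallel with R_g: R_g‖R_L = (84.2 × 481) / (84.2 + 481) = 71.66 kΩ.
V_out = 12.6 × 71.66 / (132 + 71.66) = 12.6 × 71.66/203.7 = 4.43 V.

V_out ≈ 4.43 V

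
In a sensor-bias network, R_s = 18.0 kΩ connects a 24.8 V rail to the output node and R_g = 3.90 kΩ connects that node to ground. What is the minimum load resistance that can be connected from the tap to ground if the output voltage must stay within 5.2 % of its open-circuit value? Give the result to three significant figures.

R_L(min) ≈ 58.4 kΩ

Output resistance R_th = R_s‖R_g = (18.0 × 3.90)/21.90 = 3.205 kΩ.
The fractional drop is R_th/(R_th + R_L); requiring this ≤ 0.0520 gives R_L ≥ R_th(1/0.0520 − 1) = 3.205 × 18.23 = 58.4 kΩ.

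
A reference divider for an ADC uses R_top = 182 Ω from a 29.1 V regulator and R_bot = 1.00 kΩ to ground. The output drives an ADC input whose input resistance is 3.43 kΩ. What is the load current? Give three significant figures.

I_L ≈ 6.87 mA

R_bot‖R_L = 774.3 Ω; V_out = 29.1 × 774.3/956.3 = 23.56 V.
I_L = V_out / R_L = 23.56 / 3.43 kΩ = 6.87 mA.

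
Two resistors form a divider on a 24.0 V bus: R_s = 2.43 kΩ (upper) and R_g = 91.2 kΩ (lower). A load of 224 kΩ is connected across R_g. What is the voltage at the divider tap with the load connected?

The load sits in parallel with R_g: R_g‖R_L = (91.2 × 224) / (91.2 + 224) = 64.81 kΩ.
V_out = 24.0 × 64.81 / (2.43 + 64.81) = 24.0 × 64.81/67.24 = 23.1 V.

V_out ≈ 23.1 V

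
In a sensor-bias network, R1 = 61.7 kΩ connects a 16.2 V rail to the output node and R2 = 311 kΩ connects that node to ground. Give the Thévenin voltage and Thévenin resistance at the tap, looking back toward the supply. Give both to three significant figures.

V_th = 13.5 V, R_th = 51.5 kΩ

V_th is the open-circuit tap voltage: 16.2 × 311/(61.7 + 311) = 13.5 V.
With the supply zeroed, R1 and R2 appear in parallel from the tap: R_th = R1‖R2 = (61.7 × 311)/372.7 = 51.5 kΩ.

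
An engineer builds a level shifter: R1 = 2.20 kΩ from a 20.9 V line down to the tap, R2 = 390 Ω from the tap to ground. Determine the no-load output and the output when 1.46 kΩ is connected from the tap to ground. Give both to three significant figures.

Open-circuit: V = 20.9 × 390/(2200 + 390) = 3.15 V.
With the load, R2 becomes R2‖R_L = 307.8 Ω, so V = 20.9 × 307.8/2508 = 2.57 V.

Unloaded: 3.15 V; loaded: 2.57 V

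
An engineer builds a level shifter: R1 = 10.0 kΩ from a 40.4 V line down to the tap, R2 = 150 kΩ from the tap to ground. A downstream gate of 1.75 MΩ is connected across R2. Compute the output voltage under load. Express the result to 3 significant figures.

V_out ≈ 37.7 V

The load sits in parallel with R2: R2‖R_L = (150 × 1750) / (150 + 1750) = 138.2 kΩ.
V_out = 40.4 × 138.2 / (10.0 + 138.2) = 40.4 × 138.2/148.2 = 37.7 V.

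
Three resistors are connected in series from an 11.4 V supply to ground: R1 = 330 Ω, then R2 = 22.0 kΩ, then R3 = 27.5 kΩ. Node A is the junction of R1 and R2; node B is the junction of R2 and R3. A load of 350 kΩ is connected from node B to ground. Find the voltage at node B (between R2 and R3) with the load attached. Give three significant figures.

At node B, R3 is in parallel with the load: R3‖R_L = 25500 Ω.
Below node A the resistance is R2 + (R3‖R_L) = 47500 Ω, so V_A = 11.4 × 47500/47830 = 11.32 V.
Then V_B = V_A × (R3‖R_L)/(R2 + R3‖R_L) = 11.32 × 25500/47500 = 6.08 V.

V ≈ 6.08 V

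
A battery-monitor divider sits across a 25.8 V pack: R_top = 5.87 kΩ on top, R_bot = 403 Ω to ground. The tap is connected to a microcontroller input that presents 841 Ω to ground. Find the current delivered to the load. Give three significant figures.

R_bot‖R_L = 272.4 Ω; V_out = 25.8 × 272.4/6142 = 1.144 V.
I_L = V_out / R_L = 1.144 / 841 Ω = 1.36 mA.

I_L ≈ 1.36 mA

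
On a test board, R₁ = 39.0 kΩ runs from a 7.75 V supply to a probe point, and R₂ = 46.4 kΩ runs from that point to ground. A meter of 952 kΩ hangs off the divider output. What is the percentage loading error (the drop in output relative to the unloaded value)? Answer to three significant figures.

The divider's output (Thévenin) resistance is R₁‖R₂ = 21.19 kΩ.
Fractional drop under load = R_th/(R_th + R_L) = 21.19 / (21.19 + 952) = 0.02177.
So the output falls by 2.18 %.

2.18 %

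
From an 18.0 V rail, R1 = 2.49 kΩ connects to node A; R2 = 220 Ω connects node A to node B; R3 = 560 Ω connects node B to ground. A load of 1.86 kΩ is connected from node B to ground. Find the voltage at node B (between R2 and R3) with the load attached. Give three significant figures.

V ≈ 2.47 V

At node B, R3 is in parallel with the load: R3‖R_L = 430.4 Ω.
Below node A the resistance is R2 + (R3‖R_L) = 650.4 Ω, so V_A = 18.0 × 650.4/3140 = 3.728 V.
Then V_B = V_A × (R3‖R_L)/(R2 + R3‖R_L) = 3.728 × 430.4/650.4 = 2.47 V.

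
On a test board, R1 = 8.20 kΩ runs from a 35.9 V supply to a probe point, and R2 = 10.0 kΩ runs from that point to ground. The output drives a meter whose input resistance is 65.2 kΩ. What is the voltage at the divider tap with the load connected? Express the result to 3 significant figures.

The load sits in parallel with R2: R2‖R_L = (10.0 × 65.2) / (10.0 + 65.2) = 8.670 kΩ.
V_out = 35.9 × 8.670 / (8.20 + 8.670) = 35.9 × 8.670/16.87 = 18.5 V.

V_out ≈ 18.5 V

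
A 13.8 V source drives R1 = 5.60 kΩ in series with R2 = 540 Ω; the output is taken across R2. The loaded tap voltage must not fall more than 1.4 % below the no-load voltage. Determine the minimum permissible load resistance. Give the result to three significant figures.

R_L(min) ≈ 34.7 kΩ

Output resistance R_th = R1‖R2 = (5600 × 540)/6140 = 492.5 Ω.
The fractional drop is R_th/(R_th + R_L); requiring this ≤ 0.0140 gives R_L ≥ R_th(1/0.0140 − 1) = 492.5 × 70.43 = 34.7 kΩ.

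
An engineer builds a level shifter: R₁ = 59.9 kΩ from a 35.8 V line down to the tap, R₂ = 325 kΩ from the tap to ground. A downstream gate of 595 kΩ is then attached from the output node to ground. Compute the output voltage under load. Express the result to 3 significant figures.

The load sits in parallel with R₂: R₂‖R_L = (325 × 595) / (325 + 595) = 210.2 kΩ.
V_out = 35.8 × 210.2 / (59.9 + 210.2) = 35.8 × 210.2/270.1 = 27.9 V.
(Unloaded it would have been 30.2 V.)

V_out ≈ 27.9 V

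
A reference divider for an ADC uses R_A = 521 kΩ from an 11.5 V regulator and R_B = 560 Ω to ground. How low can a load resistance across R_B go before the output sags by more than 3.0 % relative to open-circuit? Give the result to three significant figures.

Output resistance R_th = R_A‖R_B = (521000 × 560)/521600 = 559.4 Ω.
The fractional drop is R_th/(R_th + R_L); requiring this ≤ 0.0300 gives R_L ≥ R_th(1/0.0300 − 1) = 559.4 × 32.33 = 18.1 kΩ.

R_L(min) ≈ 18.1 kΩ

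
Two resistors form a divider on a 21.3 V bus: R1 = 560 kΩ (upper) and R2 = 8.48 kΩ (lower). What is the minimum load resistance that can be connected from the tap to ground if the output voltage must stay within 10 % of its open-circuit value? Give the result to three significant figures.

R_L(min) ≈ 75.2 kΩ

Output resistance R_th = R1‖R2 = (560 × 8.48)/568.5 = 8.354 kΩ.
The fractional drop is R_th/(R_th + R_L); requiring this ≤ 0.100 gives R_L ≥ R_th(1/0.100 − 1) = 8.354 × 9.000 = 75.2 kΩ.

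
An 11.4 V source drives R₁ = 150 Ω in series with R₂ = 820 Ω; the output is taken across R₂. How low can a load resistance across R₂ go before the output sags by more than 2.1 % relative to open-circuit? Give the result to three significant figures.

R_L(min) ≈ 5.91 kΩ

Output resistance R_th = R₁‖R₂ = (150 × 820)/970.0 = 126.8 Ω.
The fractional drop is R_th/(R_th + R_L); requiring this ≤ 0.0210 gives R_L ≥ R_th(1/0.0210 − 1) = 126.8 × 46.62 = 5.91 kΩ.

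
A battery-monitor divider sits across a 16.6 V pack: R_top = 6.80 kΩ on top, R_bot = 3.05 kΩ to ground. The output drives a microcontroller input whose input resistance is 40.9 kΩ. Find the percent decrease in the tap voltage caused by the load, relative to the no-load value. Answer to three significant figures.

4.90 %

The divider's output (Thévenin) resistance is R_top‖R_bot = 2.106 kΩ.
Fractional drop under load = R_th/(R_th + R_L) = 2.106 / (2.106 + 40.9) = 0.04896.
So the output falls by 4.90 %.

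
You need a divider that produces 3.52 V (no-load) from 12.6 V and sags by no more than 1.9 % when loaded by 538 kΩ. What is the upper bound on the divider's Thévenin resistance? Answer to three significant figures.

R_th ≤ 10.4 kΩ

Loading drop = R_th/(R_th + R_L) ≤ 0.0190, so R_th ≤ R_L · ε/(1−ε) = 538 kΩ × 0.0190/0.9810 = 10.4 kΩ.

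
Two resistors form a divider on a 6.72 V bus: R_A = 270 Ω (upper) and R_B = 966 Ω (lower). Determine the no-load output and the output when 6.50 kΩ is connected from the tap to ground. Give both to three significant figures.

Open-circuit: V = 6.72 × 966/(270 + 966) = 5.25 V.
With the load, R_B becomes R_B‖R_L = 841.0 Ω, so V = 6.72 × 841.0/1111 = 5.09 V.

Unloaded: 5.25 V; loaded: 5.09 V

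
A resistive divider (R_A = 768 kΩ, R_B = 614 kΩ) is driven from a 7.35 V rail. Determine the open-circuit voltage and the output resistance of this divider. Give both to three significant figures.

V_th is the open-circuit tap voltage: 7.35 × 614/(768 + 614) = 3.27 V.
With the supply zeroed, R_A and R_B appear in parallel from the tap: R_th = R_A‖R_B = (768 × 614)/1382 = 341 kΩ.

V_th = 3.27 V, R_th = 341 kΩ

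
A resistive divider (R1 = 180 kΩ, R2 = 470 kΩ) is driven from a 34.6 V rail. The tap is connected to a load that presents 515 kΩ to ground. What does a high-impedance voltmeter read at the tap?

The load sits in parallel with R2: R2‖R_L = (470 × 515) / (470 + 515) = 245.7 kΩ.
V_out = 34.6 × 245.7 / (180 + 245.7) = 34.6 × 245.7/425.7 = 20.0 V.

V_out ≈ 20.0 V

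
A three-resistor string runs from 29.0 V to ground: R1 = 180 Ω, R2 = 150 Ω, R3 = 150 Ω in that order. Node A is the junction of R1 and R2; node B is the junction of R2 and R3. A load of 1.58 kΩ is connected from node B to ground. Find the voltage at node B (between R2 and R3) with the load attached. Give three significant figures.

At node B, R3 is in parallel with the load: R3‖R_L = 137.0 Ω.
Below node A the resistance is R2 + (R3‖R_L) = 287.0 Ω, so V_A = 29.0 × 287.0/467.0 = 17.82 V.
Then V_B = V_A × (R3‖R_L)/(R2 + R3‖R_L) = 17.82 × 137.0/287.0 = 8.51 V.

V ≈ 8.51 V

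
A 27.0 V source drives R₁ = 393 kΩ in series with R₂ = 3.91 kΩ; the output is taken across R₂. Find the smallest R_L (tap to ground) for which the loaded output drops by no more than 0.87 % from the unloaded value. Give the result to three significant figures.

R_L(min) ≈ 441 kΩ

Output resistance R_th = R₁‖R₂ = (393 × 3.91)/396.9 = 3.871 kΩ.
The fractional drop is R_th/(R_th + R_L); requiring this ≤ 0.00870 gives R_L ≥ R_th(1/0.00870 − 1) = 3.871 × 113.9 = 441 kΩ.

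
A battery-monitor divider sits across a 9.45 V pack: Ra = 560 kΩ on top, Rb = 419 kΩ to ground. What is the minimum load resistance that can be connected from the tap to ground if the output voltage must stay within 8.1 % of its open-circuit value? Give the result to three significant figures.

Output resistance R_th = Ra‖Rb = (560 × 419)/979.0 = 239.7 kΩ.
The fractional drop is R_th/(R_th + R_L); requiring this ≤ 0.0810 gives R_L ≥ R_th(1/0.0810 − 1) = 239.7 × 11.35 = 2.72 MΩ.

R_L(min) ≈ 2.72 MΩ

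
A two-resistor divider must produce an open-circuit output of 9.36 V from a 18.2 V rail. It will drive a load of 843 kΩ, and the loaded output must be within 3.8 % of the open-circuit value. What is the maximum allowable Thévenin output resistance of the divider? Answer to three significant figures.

Loading drop = R_th/(R_th + R_L) ≤ 0.0380, so R_th ≤ R_L · ε/(1−ε) = 843 kΩ × 0.0380/0.9620 = 33.3 kΩ.
(Any R1, R2 with R2/(R1+R2) = 0.514 and R1‖R2 ≤ 33.3 kΩ will meet the spec.)

R_th ≤ 33.3 kΩ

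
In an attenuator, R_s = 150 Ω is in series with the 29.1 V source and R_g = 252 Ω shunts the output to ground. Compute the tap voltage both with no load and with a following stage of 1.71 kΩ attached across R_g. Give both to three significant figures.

Unloaded: 18.2 V; loaded: 17.3 V

Open-circuit: V = 29.1 × 252/(150 + 252) = 18.2 V.
With the load, R_g becomes R_g‖R_L = 219.6 Ω, so V = 29.1 × 219.6/369.6 = 17.3 V.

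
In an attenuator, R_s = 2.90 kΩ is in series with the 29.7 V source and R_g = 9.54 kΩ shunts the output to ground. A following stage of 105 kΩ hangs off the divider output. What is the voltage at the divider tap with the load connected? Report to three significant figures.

The load sits in parallel with R_g: R_g‖R_L = (9.54 × 105) / (9.54 + 105) = 8.745 kΩ.
V_out = 29.7 × 8.745 / (2.90 + 8.745) = 29.7 × 8.745/11.65 = 22.3 V.
(Unloaded it would have been 22.8 V.)

V_out ≈ 22.3 V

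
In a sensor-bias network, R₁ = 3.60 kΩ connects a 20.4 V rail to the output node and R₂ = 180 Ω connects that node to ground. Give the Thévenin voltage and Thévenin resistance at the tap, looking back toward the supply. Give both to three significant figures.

V_th = 0.971 V, R_th = 171 Ω

V_th is the open-circuit tap voltage: 20.4 × 180/(3600 + 180) = 0.971 V.
With the supply zeroed, R₁ and R₂ appear in parallel from the tap: R_th = R₁‖R₂ = (3600 × 180)/3780 = 171 Ω.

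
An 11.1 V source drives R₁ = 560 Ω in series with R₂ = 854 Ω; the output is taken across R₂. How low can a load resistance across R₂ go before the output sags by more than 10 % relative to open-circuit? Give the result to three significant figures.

R_L(min) ≈ 3.04 kΩ

Output resistance R_th = R₁‖R₂ = (560 × 854)/1414 = 338.2 Ω.
The fractional drop is R_th/(R_th + R_L); requiring this ≤ 0.100 gives R_L ≥ R_th(1/0.100 − 1) = 338.2 × 9.000 = 3.04 kΩ.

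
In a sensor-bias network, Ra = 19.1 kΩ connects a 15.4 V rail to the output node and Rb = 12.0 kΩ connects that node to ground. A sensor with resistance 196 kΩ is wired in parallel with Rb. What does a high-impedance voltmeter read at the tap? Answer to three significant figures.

V_out ≈ 5.73 V

The load sits in parallel with Rb: Rb‖R_L = (12.0 × 196) / (12.0 + 196) = 11.31 kΩ.
V_out = 15.4 × 11.31 / (19.1 + 11.31) = 15.4 × 11.31/30.41 = 5.73 V.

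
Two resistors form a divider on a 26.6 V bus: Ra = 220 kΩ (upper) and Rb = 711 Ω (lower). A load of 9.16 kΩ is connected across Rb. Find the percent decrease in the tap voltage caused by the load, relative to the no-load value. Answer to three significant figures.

The divider's output (Thévenin) resistance is Ra‖Rb = 708.7 Ω.
Fractional drop under load = R_th/(R_th + R_L) = 708.7 / (708.7 + 9160) = 0.07181.
So the output falls by 7.18 %.

7.18 %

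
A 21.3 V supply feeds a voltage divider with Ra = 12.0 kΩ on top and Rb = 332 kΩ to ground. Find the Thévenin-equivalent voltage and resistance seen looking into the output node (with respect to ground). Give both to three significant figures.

V_th is the open-circuit tap voltage: 21.3 × 332/(12.0 + 332) = 20.6 V.
With the supply zeroed, Ra and Rb appear in parallel from the tap: R_th = Ra‖Rb = (12.0 × 332)/344.0 = 11.6 kΩ.

V_th = 20.6 V, R_th = 11.6 kΩ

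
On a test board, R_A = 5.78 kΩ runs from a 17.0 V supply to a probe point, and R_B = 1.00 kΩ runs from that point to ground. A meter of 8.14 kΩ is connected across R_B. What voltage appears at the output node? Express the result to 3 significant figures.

V_out ≈ 2.27 V

The load sits in parallel with R_B: R_B‖R_L = (1.00 × 8.14) / (1.00 + 8.14) = 0.8906 kΩ.
V_out = 17.0 × 0.8906 / (5.78 + 0.8906) = 17.0 × 0.8906/6.671 = 2.27 V.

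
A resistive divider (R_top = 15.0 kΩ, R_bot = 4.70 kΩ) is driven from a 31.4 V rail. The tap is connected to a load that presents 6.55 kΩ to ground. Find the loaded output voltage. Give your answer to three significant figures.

The load sits in parallel with R_bot: R_bot‖R_L = (4.70 × 6.55) / (4.70 + 6.55) = 2.736 kΩ.
V_out = 31.4 × 2.736 / (15.0 + 2.736) = 31.4 × 2.736/17.74 = 4.84 V.

V_out ≈ 4.84 V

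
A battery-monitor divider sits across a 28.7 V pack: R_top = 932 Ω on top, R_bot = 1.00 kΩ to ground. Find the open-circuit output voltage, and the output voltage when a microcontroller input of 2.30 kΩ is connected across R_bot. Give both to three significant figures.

Open-circuit: V = 28.7 × 1000/(932 + 1000) = 14.9 V.
With the load, R_bot becomes R_bot‖R_L = 697.0 Ω, so V = 28.7 × 697.0/1629 = 12.3 V.

Unloaded: 14.9 V; loaded: 12.3 V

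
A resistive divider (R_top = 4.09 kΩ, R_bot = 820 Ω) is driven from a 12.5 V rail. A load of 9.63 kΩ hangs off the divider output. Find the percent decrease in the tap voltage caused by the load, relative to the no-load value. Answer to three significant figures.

The divider's output (Thévenin) resistance is R_top‖R_bot = 683.1 Ω.
Fractional drop under load = R_th/(R_th + R_L) = 683.1 / (683.1 + 9630) = 0.06623.
So the output falls by 6.62 %.

6.62 %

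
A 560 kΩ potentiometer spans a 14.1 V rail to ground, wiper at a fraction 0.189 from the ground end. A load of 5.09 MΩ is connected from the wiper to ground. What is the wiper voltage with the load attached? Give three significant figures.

The wiper splits the pot into (1−α)R = 454.2 kΩ above and αR = 105.8 kΩ below.
Lower section ‖ load = 103.7 kΩ.
V_wiper = 14.1 × 103.7/(454.2 + 103.7) = 2.62 V.

V ≈ 2.62 V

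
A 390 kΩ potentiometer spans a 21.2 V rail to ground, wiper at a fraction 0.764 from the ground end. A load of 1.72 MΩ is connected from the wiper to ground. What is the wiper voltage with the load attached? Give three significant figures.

The wiper splits the pot into (1−α)R = 92.04 kΩ above and αR = 298.0 kΩ below.
Lower section ‖ load = 254.0 kΩ.
V_wiper = 21.2 × 254.0/(92.04 + 254.0) = 15.6 V.

V ≈ 15.6 V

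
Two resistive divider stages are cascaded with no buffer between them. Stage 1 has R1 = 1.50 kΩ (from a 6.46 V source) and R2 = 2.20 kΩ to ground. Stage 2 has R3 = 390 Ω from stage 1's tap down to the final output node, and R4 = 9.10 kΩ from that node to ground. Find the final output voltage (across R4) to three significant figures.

Stage 2 presents R3+R4 = 9490 Ω as a load on stage 1's tap.
Stage 1's lower leg becomes R2‖(R3+R4) = 1786 Ω, so V_mid = 6.46 × 1786/3286 = 3.511 V.
Stage 2 is itself unloaded: V_out = V_mid × R4/(R3+R4) = 3.511 × 9100/9490 = 3.37 V.

V_out ≈ 3.37 V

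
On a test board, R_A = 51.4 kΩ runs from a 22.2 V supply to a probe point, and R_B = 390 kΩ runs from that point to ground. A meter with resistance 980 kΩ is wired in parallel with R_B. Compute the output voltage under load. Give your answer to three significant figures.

V_out ≈ 18.7 V

The load sits in parallel with R_B: R_B‖R_L = (390 × 980) / (390 + 980) = 279.0 kΩ.
V_out = 22.2 × 279.0 / (51.4 + 279.0) = 22.2 × 279.0/330.4 = 18.7 V.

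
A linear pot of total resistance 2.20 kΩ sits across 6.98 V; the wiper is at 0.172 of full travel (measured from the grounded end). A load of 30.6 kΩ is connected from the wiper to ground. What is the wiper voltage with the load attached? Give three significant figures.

V ≈ 1.19 V

The wiper splits the pot into (1−α)R = 1822 Ω above and αR = 378.4 Ω below.
Lower section ‖ load = 373.8 Ω.
V_wiper = 6.98 × 373.8/(1822 + 373.8) = 1.19 V.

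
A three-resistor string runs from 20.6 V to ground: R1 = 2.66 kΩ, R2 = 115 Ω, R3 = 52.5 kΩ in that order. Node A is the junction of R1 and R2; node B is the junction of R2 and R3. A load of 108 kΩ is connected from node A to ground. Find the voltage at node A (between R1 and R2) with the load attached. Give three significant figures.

V ≈ 19.2 V

Below node A the series string R2+R3 = 52620 Ω sits in parallel with the 108000 Ω load: 35380 Ω.
V_A = 20.6 × 35380/(2660 + 35380) = 19.2 V.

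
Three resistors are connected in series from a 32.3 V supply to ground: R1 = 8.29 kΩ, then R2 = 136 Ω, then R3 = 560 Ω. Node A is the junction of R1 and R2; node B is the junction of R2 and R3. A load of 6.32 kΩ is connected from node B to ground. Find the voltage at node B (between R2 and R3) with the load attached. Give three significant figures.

V ≈ 1.86 V

At node B, R3 is in parallel with the load: R3‖R_L = 514.4 Ω.
Below node A the resistance is R2 + (R3‖R_L) = 650.4 Ω, so V_A = 32.3 × 650.4/8940 = 2.350 V.
Then V_B = V_A × (R3‖R_L)/(R2 + R3‖R_L) = 2.350 × 514.4/650.4 = 1.86 V.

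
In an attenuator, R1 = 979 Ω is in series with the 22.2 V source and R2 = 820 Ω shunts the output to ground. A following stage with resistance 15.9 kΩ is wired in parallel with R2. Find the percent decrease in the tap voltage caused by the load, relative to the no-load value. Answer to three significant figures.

The divider's output (Thévenin) resistance is R1‖R2 = 446.2 Ω.
Fractional drop under load = R_th/(R_th + R_L) = 446.2 / (446.2 + 15900) = 0.02730.
So the output falls by 2.73 %.

2.73 %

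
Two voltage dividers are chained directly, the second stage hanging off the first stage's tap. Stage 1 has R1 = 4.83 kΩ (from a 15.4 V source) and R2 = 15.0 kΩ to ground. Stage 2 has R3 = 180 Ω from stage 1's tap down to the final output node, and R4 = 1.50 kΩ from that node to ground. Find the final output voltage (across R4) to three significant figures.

V_out ≈ 3.28 V

Stage 2 presents R3+R4 = 1680 Ω as a load on stage 1's tap.
Stage 1's lower leg becomes R2‖(R3+R4) = 1511 Ω, so V_mid = 15.4 × 1511/6341 = 3.669 V.
Stage 2 is itself unloaded: V_out = V_mid × R4/(R3+R4) = 3.669 × 1500/1680 = 3.28 V.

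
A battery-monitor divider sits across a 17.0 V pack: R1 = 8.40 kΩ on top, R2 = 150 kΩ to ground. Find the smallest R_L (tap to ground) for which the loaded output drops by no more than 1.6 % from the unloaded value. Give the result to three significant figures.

Output resistance R_th = R1‖R2 = (8.40 × 150)/158.4 = 7.955 kΩ.
The fractional drop is R_th/(R_th + R_L); requiring this ≤ 0.0160 gives R_L ≥ R_th(1/0.0160 − 1) = 7.955 × 61.50 = 489 kΩ.

R_L(min) ≈ 489 kΩ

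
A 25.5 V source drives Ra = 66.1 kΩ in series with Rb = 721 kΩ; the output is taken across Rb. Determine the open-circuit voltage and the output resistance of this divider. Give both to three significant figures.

V_th = 23.4 V, R_th = 60.5 kΩ

V_th is the open-circuit tap voltage: 25.5 × 721/(66.1 + 721) = 23.4 V.
With the supply zeroed, Ra and Rb appear in parallel from the tap: R_th = Ra‖Rb = (66.1 × 721)/787.1 = 60.5 kΩ.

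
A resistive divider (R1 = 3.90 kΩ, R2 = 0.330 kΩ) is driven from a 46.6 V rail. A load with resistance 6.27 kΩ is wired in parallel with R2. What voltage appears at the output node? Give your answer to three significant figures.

V_out ≈ 3.47 V

The load sits in parallel with R2: R2‖R_L = (330 × 6270) / (330 + 6270) = 313.5 Ω.
V_out = 46.6 × 313.5 / (3900 + 313.5) = 46.6 × 313.5/4214 = 3.47 V.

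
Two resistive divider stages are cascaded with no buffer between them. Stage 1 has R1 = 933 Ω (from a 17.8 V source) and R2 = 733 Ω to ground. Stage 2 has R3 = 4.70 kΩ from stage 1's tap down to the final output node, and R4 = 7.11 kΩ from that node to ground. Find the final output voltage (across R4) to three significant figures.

V_out ≈ 4.56 V

Stage 2 presents R3+R4 = 11810 Ω as a load on stage 1's tap.
Stage 1's lower leg becomes R2‖(R3+R4) = 690.2 Ω, so V_mid = 17.8 × 690.2/1623 = 7.569 V.
Stage 2 is itself unloaded: V_out = V_mid × R4/(R3+R4) = 7.569 × 7110/11810 = 4.56 V.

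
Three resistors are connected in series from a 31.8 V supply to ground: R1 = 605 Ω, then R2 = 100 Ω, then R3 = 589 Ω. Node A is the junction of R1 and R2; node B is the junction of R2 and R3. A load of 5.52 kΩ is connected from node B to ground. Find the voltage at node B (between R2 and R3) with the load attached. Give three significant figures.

V ≈ 13.7 V

At node B, R3 is in parallel with the load: R3‖R_L = 532.2 Ω.
Below node A the resistance is R2 + (R3‖R_L) = 632.2 Ω, so V_A = 31.8 × 632.2/1237 = 16.25 V.
Then V_B = V_A × (R3‖R_L)/(R2 + R3‖R_L) = 16.25 × 532.2/632.2 = 13.7 V.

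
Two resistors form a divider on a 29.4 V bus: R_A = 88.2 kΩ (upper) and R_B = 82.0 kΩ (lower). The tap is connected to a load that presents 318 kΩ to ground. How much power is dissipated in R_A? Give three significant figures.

Total resistance from the source is R_A + (R_B‖R_L) = 153.4 kΩ, so I = 29.4/153.4 kΩ = 0.1917 mA.
P = I²·R_A = (0.1917 mA)² × 88.2 kΩ = 3.24 mW.

P ≈ 3.24 mW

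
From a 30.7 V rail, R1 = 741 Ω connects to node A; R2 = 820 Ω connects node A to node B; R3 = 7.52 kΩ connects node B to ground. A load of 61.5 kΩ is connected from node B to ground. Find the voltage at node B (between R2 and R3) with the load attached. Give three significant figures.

V ≈ 24.9 V

At node B, R3 is in parallel with the load: R3‖R_L = 6701 Ω.
Below node A the resistance is R2 + (R3‖R_L) = 7521 Ω, so V_A = 30.7 × 7521/8262 = 27.95 V.
Then V_B = V_A × (R3‖R_L)/(R2 + R3‖R_L) = 27.95 × 6701/7521 = 24.9 V.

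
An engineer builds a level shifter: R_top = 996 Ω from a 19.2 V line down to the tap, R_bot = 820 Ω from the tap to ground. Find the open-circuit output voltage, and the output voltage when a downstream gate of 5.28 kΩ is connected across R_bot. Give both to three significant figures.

Open-circuit: V = 19.2 × 820/(996 + 820) = 8.67 V.
With the load, R_bot becomes R_bot‖R_L = 709.8 Ω, so V = 19.2 × 709.8/1706 = 7.99 V.

Unloaded: 8.67 V; loaded: 7.99 V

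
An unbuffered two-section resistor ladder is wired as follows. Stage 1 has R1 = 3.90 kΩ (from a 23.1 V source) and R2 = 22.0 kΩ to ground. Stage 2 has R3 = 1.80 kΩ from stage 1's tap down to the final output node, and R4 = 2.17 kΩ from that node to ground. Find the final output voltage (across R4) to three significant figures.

V_out ≈ 5.85 V

Stage 2 presents R3+R4 = 3.970 kΩ as a load on stage 1's tap.
Stage 1's lower leg becomes R2‖(R3+R4) = 3.363 kΩ, so V_mid = 23.1 × 3.363/7.263 = 10.70 V.
Stage 2 is itself unloaded: V_out = V_mid × R4/(R3+R4) = 10.70 × 2.17/3.970 = 5.85 V.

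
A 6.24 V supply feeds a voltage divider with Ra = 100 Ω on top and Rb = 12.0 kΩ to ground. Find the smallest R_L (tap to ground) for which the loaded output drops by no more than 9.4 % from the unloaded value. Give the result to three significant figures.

R_L(min) ≈ 956 Ω

Output resistance R_th = Ra‖Rb = (100 × 12000)/12100 = 99.17 Ω.
The fractional drop is R_th/(R_th + R_L); requiring this ≤ 0.0940 gives R_L ≥ R_th(1/0.0940 − 1) = 99.17 × 9.638 = 956 Ω.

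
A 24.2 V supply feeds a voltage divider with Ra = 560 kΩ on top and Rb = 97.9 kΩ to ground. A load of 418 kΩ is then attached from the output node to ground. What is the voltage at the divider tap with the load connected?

V_out ≈ 3.00 V

The load sits in parallel with Rb: Rb‖R_L = (97.9 × 418) / (97.9 + 418) = 79.32 kΩ.
V_out = 24.2 × 79.32 / (560 + 79.32) = 24.2 × 79.32/639.3 = 3.00 V.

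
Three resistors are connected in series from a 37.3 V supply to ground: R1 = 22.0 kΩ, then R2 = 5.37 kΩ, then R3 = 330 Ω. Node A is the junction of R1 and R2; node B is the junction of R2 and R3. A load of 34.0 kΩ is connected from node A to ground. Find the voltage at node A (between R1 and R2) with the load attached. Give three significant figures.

V ≈ 6.77 V

Below node A the series string R2+R3 = 5700 Ω sits in parallel with the 34000 Ω load: 4882 Ω.
V_A = 37.3 × 4882/(22000 + 4882) = 6.77 V.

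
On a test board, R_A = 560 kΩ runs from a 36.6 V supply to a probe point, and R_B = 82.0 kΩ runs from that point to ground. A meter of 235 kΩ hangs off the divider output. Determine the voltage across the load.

The load sits in parallel with R_B: R_B‖R_L = (82.0 × 235) / (82.0 + 235) = 60.79 kΩ.
V_out = 36.6 × 60.79 / (560 + 60.79) = 36.6 × 60.79/620.8 = 3.58 V.

V_out ≈ 3.58 V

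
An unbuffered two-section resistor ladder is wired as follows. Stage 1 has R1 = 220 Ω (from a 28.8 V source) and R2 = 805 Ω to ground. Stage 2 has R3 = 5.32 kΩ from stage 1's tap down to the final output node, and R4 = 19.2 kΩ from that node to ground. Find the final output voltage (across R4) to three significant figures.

V_out ≈ 17.6 V

Stage 2 presents R3+R4 = 24520 Ω as a load on stage 1's tap.
Stage 1's lower leg becomes R2‖(R3+R4) = 779.4 Ω, so V_mid = 28.8 × 779.4/999.4 = 22.46 V.
Stage 2 is itself unloaded: V_out = V_mid × R4/(R3+R4) = 22.46 × 19200/24520 = 17.6 V.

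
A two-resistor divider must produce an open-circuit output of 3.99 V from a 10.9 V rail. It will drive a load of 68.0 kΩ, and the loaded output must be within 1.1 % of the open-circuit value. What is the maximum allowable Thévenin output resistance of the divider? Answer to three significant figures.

Loading drop = R_th/(R_th + R_L) ≤ 0.0110, so R_th ≤ R_L · ε/(1−ε) = 68.0 kΩ × 0.0110/0.9890 = 756 Ω.
(Any R1, R2 with R2/(R1+R2) = 0.366 and R1‖R2 ≤ 756 Ω will meet the spec.)

R_th ≤ 756 Ω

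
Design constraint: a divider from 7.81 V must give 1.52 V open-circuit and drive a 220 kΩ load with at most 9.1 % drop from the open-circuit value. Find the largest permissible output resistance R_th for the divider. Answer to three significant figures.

Loading drop = R_th/(R_th + R_L) ≤ 0.0910, so R_th ≤ R_L · ε/(1−ε) = 220 kΩ × 0.0910/0.9090 = 22.0 kΩ.

R_th ≤ 22.0 kΩ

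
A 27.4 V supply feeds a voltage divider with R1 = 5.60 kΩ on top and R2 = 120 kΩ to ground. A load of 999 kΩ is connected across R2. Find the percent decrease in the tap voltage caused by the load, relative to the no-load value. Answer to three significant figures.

The divider's output (Thévenin) resistance is R1‖R2 = 5.350 kΩ.
Fractional drop under load = R_th/(R_th + R_L) = 5.350 / (5.350 + 999) = 0.005327.
So the output falls by 0.533 %.

0.533 %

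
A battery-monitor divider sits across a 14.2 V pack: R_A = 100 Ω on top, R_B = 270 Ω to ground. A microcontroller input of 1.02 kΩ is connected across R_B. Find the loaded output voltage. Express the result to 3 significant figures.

V_out ≈ 9.67 V

The load sits in parallel with R_B: R_B‖R_L = (270 × 1020) / (270 + 1020) = 213.5 Ω.
V_out = 14.2 × 213.5 / (100 + 213.5) = 14.2 × 213.5/313.5 = 9.67 V.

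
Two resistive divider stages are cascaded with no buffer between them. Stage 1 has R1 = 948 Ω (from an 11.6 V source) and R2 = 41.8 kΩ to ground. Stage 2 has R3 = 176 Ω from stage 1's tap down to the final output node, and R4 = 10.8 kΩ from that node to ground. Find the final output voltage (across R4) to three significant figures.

Stage 2 presents R3+R4 = 10980 Ω as a load on stage 1's tap.
Stage 1's lower leg becomes R2‖(R3+R4) = 8693 Ω, so V_mid = 11.6 × 8693/9641 = 10.46 V.
Stage 2 is itself unloaded: V_out = V_mid × R4/(R3+R4) = 10.46 × 10800/10980 = 10.3 V.

V_out ≈ 10.3 V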